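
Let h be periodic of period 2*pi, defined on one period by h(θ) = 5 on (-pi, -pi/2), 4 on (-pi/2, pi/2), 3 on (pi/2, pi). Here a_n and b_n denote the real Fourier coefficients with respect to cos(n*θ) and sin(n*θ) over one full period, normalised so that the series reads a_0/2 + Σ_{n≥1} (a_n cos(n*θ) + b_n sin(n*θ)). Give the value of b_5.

b_5 = 1/pi ∫_{-pi}^{pi} h(θ) sin(5*θ) dθ.
Split the integral at the breakpoints.
Directly, an antiderivative of (5) sin(5*θ) is -cos(5*θ); evaluating from -pi to -pi/2: ∫_{-pi}^{-pi/2} (5) sin(5*θ) dθ = (0) - (1) = -1.
Directly, an antiderivative of (4) sin(5*θ) is -4*cos(5*θ)/5; evaluating from -pi/2 to pi/2: ∫_{-pi/2}^{pi/2} (4) sin(5*θ) dθ = (0) - (0) = 0.
Directly, an antiderivative of (3) sin(5*θ) is -3*cos(5*θ)/5; evaluating from pi/2 to pi: ∫_{pi/2}^{pi} (3) sin(5*θ) dθ = (3/5) - (0) = 3/5.
Summing the pieces and multiplying by (1/pi) gives b_5 = -2/(5*pi).

-2/(5*pi)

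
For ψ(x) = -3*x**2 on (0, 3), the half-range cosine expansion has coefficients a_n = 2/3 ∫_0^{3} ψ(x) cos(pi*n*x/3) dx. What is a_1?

a_1 = 2/3 ∫_0^{3} (-3*x**2) cos(pi*x/3) dx.
Integrating by parts twice (tabular method), an antiderivative of (-3*x**2) cos(pi*x/3) is -9*x**2*sin(pi*x/3)/pi - 54*x*cos(pi*x/3)/pi**2 + 162*sin(pi*x/3)/pi**3; evaluating from 0 to 3: ∫_{0}^{3} (-3*x**2) cos(pi*x/3) dx = (162/pi**2) - (0) = 162/pi**2.
Hence a_1 = (2/3)·(162/pi**2) = 108/pi**2.

108/pi**2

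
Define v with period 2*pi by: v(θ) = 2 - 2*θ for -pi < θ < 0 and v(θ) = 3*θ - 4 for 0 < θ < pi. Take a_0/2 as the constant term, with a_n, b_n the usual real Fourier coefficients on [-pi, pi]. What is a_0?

a_0 = 1/pi ∫_{-pi}^{pi} v(θ) dθ = 1/pi · (pi*(-4 + 5*pi)/2) = -2 + 5*pi/2.

-2 + 5*pi/2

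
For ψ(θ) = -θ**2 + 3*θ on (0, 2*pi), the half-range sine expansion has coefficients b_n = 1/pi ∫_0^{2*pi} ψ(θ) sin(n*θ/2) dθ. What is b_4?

-3 + 2*pi

b_4 = 1/pi ∫_0^{2*pi} (-θ**2 + 3*θ) sin(2*θ) dθ.
Integrating by parts twice (tabular method), an antiderivative of (-θ**2 + 3*θ) sin(2*θ) is θ**2*cos(2*θ)/2 - θ*sin(2*θ)/2 - 3*θ*cos(2*θ)/2 + 3*sin(2*θ)/4 - cos(2*θ)/4; evaluating from 0 to 2*pi: ∫_{0}^{2*pi} (-θ**2 + 3*θ) sin(2*θ) dθ = (-3*pi - 1/4 + 2*pi**2) - (-1/4) = pi*(-3 + 2*pi).
Hence b_4 = (1/pi)·(pi*(-3 + 2*pi)) = -3 + 2*pi.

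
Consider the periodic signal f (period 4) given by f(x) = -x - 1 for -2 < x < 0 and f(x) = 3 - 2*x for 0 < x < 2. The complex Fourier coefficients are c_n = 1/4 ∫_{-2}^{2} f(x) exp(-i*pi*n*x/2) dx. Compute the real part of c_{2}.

0

Since f is real-valued, Re(c_{2}) = 1/4 ∫_{-2}^{2} f(x) cos(pi*x) dx = a_{2}/2.
Split the integral at the breakpoints.
Integrating by parts (boundary term plus one more integral), an antiderivative of (-x - 1) cos(pi*x) is -x*sin(pi*x)/pi - sin(pi*x)/pi - cos(pi*x)/pi**2; evaluating from -2 to 0: ∫_{-2}^{0} (-x - 1) cos(pi*x) dx = (-1/pi**2) - (-1/pi**2) = 0.
Integrating by parts (boundary term plus one more integral), an antiderivative of (3 - 2*x) cos(pi*x) is -2*x*sin(pi*x)/pi + 3*sin(pi*x)/pi - 2*cos(pi*x)/pi**2; evaluating from 0 to 2: ∫_{0}^{2} (3 - 2*x) cos(pi*x) dx = (-2/pi**2) - (-2/pi**2) = 0.
So ∫_{-2}^{2} f(x) cos(pi*x) dx = 0.
Hence Re(c_{2}) = (1/4)·(0) = 0.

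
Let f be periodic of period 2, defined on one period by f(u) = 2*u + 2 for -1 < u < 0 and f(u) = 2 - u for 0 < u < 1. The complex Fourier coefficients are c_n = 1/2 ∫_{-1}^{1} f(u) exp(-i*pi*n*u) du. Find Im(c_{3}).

-1/(6*pi)

Since f is real-valued, Im(c_{3}) = -1/2 ∫_{-1}^{1} f(u) sin(3*pi*u) du = -b_{3}/2.
Split the integral at the breakpoints.
Integrating by parts (boundary term plus one more integral), an antiderivative of (2*u + 2) sin(3*pi*u) is -2*u*cos(3*pi*u)/(3*pi) + 2*sin(3*pi*u)/(9*pi**2) - 2*cos(3*pi*u)/(3*pi); evaluating from -1 to 0: ∫_{-1}^{0} (2*u + 2) sin(3*pi*u) du = (-2/(3*pi)) - (0) = -2/(3*pi).
Integrating by parts (boundary term plus one more integral), an antiderivative of (2 - u) sin(3*pi*u) is u*cos(3*pi*u)/(3*pi) - sin(3*pi*u)/(9*pi**2) - 2*cos(3*pi*u)/(3*pi); evaluating from 0 to 1: ∫_{0}^{1} (2 - u) sin(3*pi*u) du = (1/(3*pi)) - (-2/(3*pi)) = 1/pi.
So ∫_{-1}^{1} f(u) sin(3*pi*u) du = 1/(3*pi).
Hence Im(c_{3}) = (-1/2)·(1/(3*pi)) = -1/(6*pi).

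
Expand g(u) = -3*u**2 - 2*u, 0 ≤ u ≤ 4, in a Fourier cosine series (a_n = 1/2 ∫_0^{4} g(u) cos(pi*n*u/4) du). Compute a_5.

a_5 = 1/2 ∫_0^{4} (-3*u**2 - 2*u) cos(5*pi*u/4) du.
Integrating by parts twice (tabular method), an antiderivative of (-3*u**2 - 2*u) cos(5*pi*u/4) is -12*u**2*sin(5*pi*u/4)/(5*pi) - 8*u*sin(5*pi*u/4)/(5*pi) - 96*u*cos(5*pi*u/4)/(25*pi**2) + 384*sin(5*pi*u/4)/(125*pi**3) - 32*cos(5*pi*u/4)/(25*pi**2); evaluating from 0 to 4: ∫_{0}^{4} (-3*u**2 - 2*u) cos(5*pi*u/4) du = (416/(25*pi**2)) - (-32/(25*pi**2)) = 448/(25*pi**2).
Hence a_5 = (1/2)·(448/(25*pi**2)) = 224/(25*pi**2).

224/(25*pi**2)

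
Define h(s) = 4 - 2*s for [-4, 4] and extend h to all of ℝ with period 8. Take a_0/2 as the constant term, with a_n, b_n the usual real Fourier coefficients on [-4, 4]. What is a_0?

8

a_0 = 1/4 ∫_{-4}^{4} h(s) ds = 1/4 · (32) = 8.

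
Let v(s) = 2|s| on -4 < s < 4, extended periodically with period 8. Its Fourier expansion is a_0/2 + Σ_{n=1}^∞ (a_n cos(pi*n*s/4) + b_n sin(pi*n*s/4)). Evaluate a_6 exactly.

0

a_6 = 1/4 ∫_{-4}^{4} v(s) cos(3*pi*s/2) ds.
v is even and cos(3*pi*s/2) is even, so the integrand is even and a_6 = 1/2 ∫_0^{4} v(s) cos(3*pi*s/2) ds.
Integrating by parts (boundary term plus one more integral), an antiderivative of (2*s) cos(3*pi*s/2) is 4*s*sin(3*pi*s/2)/(3*pi) + 8*cos(3*pi*s/2)/(9*pi**2); evaluating from 0 to 4: ∫_{0}^{4} (2*s) cos(3*pi*s/2) ds = (8/(9*pi**2)) - (8/(9*pi**2)) = 0.
Hence a_6 = (1/2)·(0) = 0.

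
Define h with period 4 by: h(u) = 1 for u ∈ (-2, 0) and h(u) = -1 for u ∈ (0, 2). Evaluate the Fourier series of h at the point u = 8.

u = 8 differs from u = 0 by 2 full period(s), and the series is 4-periodic.
At u = 0 the one-sided limits are h(0^-) = 1 and h(0^+) = -1.
By Dirichlet's theorem the series converges to their average, [(1) + (-1)]/2 = 0.

0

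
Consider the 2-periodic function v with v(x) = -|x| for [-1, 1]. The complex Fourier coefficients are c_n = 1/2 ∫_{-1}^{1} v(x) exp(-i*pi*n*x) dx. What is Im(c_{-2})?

Since v is real-valued, Im(c_{-2}) = -1/2 ∫_{-1}^{1} v(x) sin(-2*pi*x) dx = b_{2}/2.
(v is even, so the integrand is odd over a symmetric interval and the integral vanishes.)

0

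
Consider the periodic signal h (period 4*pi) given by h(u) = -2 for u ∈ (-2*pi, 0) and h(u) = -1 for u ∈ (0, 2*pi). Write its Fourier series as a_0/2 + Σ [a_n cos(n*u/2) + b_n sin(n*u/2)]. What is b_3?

2/(3*pi)

b_3 = (1/(2*pi)) ∫_{-2*pi}^{2*pi} h(u) sin(3*u/2) du.
Split the integral at the breakpoints.
Directly, an antiderivative of (-2) sin(3*u/2) is 4*cos(3*u/2)/3; evaluating from -2*pi to 0: ∫_{-2*pi}^{0} (-2) sin(3*u/2) du = (4/3) - (-4/3) = 8/3.
Directly, an antiderivative of (-1) sin(3*u/2) is 2*cos(3*u/2)/3; evaluating from 0 to 2*pi: ∫_{0}^{2*pi} (-1) sin(3*u/2) du = (-2/3) - (2/3) = -4/3.
Summing the pieces and multiplying by (1/(2*pi)) gives b_3 = 2/(3*pi).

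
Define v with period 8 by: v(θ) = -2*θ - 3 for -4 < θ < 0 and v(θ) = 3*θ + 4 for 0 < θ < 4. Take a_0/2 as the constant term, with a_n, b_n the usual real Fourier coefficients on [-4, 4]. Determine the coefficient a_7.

-40/(49*pi**2)

a_7 = 1/4 ∫_{-4}^{4} v(θ) cos(7*pi*θ/4) dθ.
Split the integral at the breakpoints.
Integrating by parts (boundary term plus one more integral), an antiderivative of (-2*θ - 3) cos(7*pi*θ/4) is -8*θ*sin(7*pi*θ/4)/(7*pi) - 12*sin(7*pi*θ/4)/(7*pi) - 32*cos(7*pi*θ/4)/(49*pi**2); evaluating from -4 to 0: ∫_{-4}^{0} (-2*θ - 3) cos(7*pi*θ/4) dθ = (-32/(49*pi**2)) - (32/(49*pi**2)) = -64/(49*pi**2).
Integrating by parts (boundary term plus one more integral), an antiderivative of (3*θ + 4) cos(7*pi*θ/4) is 12*θ*sin(7*pi*θ/4)/(7*pi) + 16*sin(7*pi*θ/4)/(7*pi) + 48*cos(7*pi*θ/4)/(49*pi**2); evaluating from 0 to 4: ∫_{0}^{4} (3*θ + 4) cos(7*pi*θ/4) dθ = (-48/(49*pi**2)) - (48/(49*pi**2)) = -96/(49*pi**2).
Summing the pieces and multiplying by (1/4) gives a_7 = -40/(49*pi**2).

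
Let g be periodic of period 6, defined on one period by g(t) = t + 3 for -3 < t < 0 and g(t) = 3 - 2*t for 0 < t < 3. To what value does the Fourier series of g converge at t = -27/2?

3/2

t = -27/2 differs from t = -3/2 by -2 full period(s), and the series is 6-periodic.
g is continuous at t = -3/2 with value 3/2, so the series converges to 3/2 there.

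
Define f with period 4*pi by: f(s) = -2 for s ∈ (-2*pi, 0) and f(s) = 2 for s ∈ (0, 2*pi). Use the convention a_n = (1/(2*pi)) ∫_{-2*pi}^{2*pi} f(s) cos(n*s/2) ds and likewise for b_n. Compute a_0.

0

a_0 = (1/(2*pi)) ∫_{-2*pi}^{2*pi} f(s) ds = (1/(2*pi)) · (0) = 0.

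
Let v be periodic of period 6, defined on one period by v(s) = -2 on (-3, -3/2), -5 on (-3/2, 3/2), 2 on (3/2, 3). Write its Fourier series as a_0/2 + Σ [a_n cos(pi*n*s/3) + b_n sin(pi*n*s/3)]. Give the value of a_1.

-10/pi

a_1 = 1/3 ∫_{-3}^{3} v(s) cos(pi*s/3) ds.
Split the integral at the breakpoints.
Directly, an antiderivative of (-2) cos(pi*s/3) is -6*sin(pi*s/3)/pi; evaluating from -3 to -3/2: ∫_{-3}^{-3/2} (-2) cos(pi*s/3) ds = (6/pi) - (0) = 6/pi.
Directly, an antiderivative of (-5) cos(pi*s/3) is -15*sin(pi*s/3)/pi; evaluating from -3/2 to 3/2: ∫_{-3/2}^{3/2} (-5) cos(pi*s/3) ds = (-15/pi) - (15/pi) = -30/pi.
Directly, an antiderivative of (2) cos(pi*s/3) is 6*sin(pi*s/3)/pi; evaluating from 3/2 to 3: ∫_{3/2}^{3} (2) cos(pi*s/3) ds = (0) - (6/pi) = -6/pi.
Summing the pieces and multiplying by (1/3) gives a_1 = -10/pi.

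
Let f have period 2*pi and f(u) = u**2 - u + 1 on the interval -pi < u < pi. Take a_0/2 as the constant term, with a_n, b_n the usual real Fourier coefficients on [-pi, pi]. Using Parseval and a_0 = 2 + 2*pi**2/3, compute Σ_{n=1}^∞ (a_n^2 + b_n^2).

Parseval: a_0^2/2 + Σ_{n≥1} (a_n^2+b_n^2) = 1/pi ∫_{-pi}^{pi} f(u)^2 du = 2 + 2*pi**2 + 2*pi**4/5.
Subtract a_0^2/2 = 2*(3 + pi**2)**2/9: Σ (a_n^2+b_n^2) = 2*pi**2*(15 + 4*pi**2)/45.

2*pi**2*(15 + 4*pi**2)/45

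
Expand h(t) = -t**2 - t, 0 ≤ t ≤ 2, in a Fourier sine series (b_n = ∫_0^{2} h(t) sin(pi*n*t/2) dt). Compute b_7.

b_7 = ∫_0^{2} (-t**2 - t) sin(7*pi*t/2) dt.
Integrating by parts twice (tabular method), an antiderivative of (-t**2 - t) sin(7*pi*t/2) is 2*t**2*cos(7*pi*t/2)/(7*pi) - 8*t*sin(7*pi*t/2)/(49*pi**2) + 2*t*cos(7*pi*t/2)/(7*pi) - 4*sin(7*pi*t/2)/(49*pi**2) - 16*cos(7*pi*t/2)/(343*pi**3); evaluating from 0 to 2: ∫_{0}^{2} (-t**2 - t) sin(7*pi*t/2) dt = (4*(4 - 147*pi**2)/(343*pi**3)) - (-16/(343*pi**3)) = 4*(8 - 147*pi**2)/(343*pi**3).
Hence b_7 = 4*(8 - 147*pi**2)/(343*pi**3).

4*(8 - 147*pi**2)/(343*pi**3)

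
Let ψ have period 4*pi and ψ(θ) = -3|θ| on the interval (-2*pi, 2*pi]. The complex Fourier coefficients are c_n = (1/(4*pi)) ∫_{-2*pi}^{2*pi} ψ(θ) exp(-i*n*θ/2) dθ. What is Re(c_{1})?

Since ψ is real-valued, Re(c_{1}) = (1/(4*pi)) ∫_{-2*pi}^{2*pi} ψ(θ) cos(θ/2) dθ = a_{1}/2.
ψ is even and cos(θ/2) is even, so the integrand is even: ∫_{-2*pi}^{2*pi} ψ(θ) cos(θ/2) dθ = 2∫_0^{2*pi} ψ(θ) cos(θ/2) dθ.
Integrating by parts (boundary term plus one more integral), an antiderivative of (-3*θ) cos(θ/2) is -6*θ*sin(θ/2) - 12*cos(θ/2); evaluating from 0 to 2*pi: ∫_{0}^{2*pi} (-3*θ) cos(θ/2) dθ = (12) - (-12) = 24.
So ∫_{-2*pi}^{2*pi} ψ(θ) cos(θ/2) dθ = 48.
Hence Re(c_{1}) = (1/(4*pi))·(48) = 12/pi.

12/pi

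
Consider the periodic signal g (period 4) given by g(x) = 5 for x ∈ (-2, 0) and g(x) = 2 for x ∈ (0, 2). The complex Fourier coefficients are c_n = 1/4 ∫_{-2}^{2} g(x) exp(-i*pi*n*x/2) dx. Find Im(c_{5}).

Since g is real-valued, Im(c_{5}) = -1/4 ∫_{-2}^{2} g(x) sin(5*pi*x/2) dx = -b_{5}/2.
Split the integral at the breakpoints.
Directly, an antiderivative of (5) sin(5*pi*x/2) is -2*cos(5*pi*x/2)/pi; evaluating from -2 to 0: ∫_{-2}^{0} (5) sin(5*pi*x/2) dx = (-2/pi) - (2/pi) = -4/pi.
Directly, an antiderivative of (2) sin(5*pi*x/2) is -4*cos(5*pi*x/2)/(5*pi); evaluating from 0 to 2: ∫_{0}^{2} (2) sin(5*pi*x/2) dx = (4/(5*pi)) - (-4/(5*pi)) = 8/(5*pi).
So ∫_{-2}^{2} g(x) sin(5*pi*x/2) dx = -12/(5*pi).
Hence Im(c_{5}) = (-1/4)·(-12/(5*pi)) = 3/(5*pi).

3/(5*pi)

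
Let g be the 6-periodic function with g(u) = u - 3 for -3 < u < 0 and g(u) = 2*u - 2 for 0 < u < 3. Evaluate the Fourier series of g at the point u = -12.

u = -12 differs from u = 0 by -2 full period(s), and the series is 6-periodic.
At u = 0 the one-sided limits are g(0^-) = -3 and g(0^+) = -2.
By Dirichlet's theorem the series converges to their average, [(-3) + (-2)]/2 = -5/2.

-5/2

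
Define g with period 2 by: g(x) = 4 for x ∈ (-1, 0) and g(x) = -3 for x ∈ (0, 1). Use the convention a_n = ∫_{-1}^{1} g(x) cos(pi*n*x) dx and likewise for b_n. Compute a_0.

1

a_0 = ∫_{-1}^{1} g(x) dx = 1.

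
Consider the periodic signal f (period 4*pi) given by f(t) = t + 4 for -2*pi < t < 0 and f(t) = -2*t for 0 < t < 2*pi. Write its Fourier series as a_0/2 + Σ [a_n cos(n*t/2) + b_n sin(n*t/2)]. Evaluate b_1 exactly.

-8/pi - 2

b_1 = (1/(2*pi)) ∫_{-2*pi}^{2*pi} f(t) sin(t/2) dt.
Split the integral at the breakpoints.
Integrating by parts (boundary term plus one more integral), an antiderivative of (t + 4) sin(t/2) is -2*t*cos(t/2) + 4*sin(t/2) - 8*cos(t/2); evaluating from -2*pi to 0: ∫_{-2*pi}^{0} (t + 4) sin(t/2) dt = (-8) - (8 - 4*pi) = -16 + 4*pi.
Integrating by parts (boundary term plus one more integral), an antiderivative of (-2*t) sin(t/2) is 4*t*cos(t/2) - 8*sin(t/2); evaluating from 0 to 2*pi: ∫_{0}^{2*pi} (-2*t) sin(t/2) dt = (-8*pi) - (0) = -8*pi.
Summing the pieces and multiplying by (1/(2*pi)) gives b_1 = -8/pi - 2.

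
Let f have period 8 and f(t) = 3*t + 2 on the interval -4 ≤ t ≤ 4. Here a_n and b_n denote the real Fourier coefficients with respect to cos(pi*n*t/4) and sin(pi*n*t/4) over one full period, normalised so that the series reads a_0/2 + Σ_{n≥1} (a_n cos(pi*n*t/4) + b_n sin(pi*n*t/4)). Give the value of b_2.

b_2 = 1/4 ∫_{-4}^{4} f(t) sin(pi*t/2) dt.
Integrating by parts (boundary term plus one more integral), an antiderivative of (3*t + 2) sin(pi*t/2) is -6*t*cos(pi*t/2)/pi + 12*sin(pi*t/2)/pi**2 - 4*cos(pi*t/2)/pi; evaluating from -4 to 4: ∫_{-4}^{4} (3*t + 2) sin(pi*t/2) dt = (-28/pi) - (20/pi) = -48/pi.
Hence b_2 = (1/4)·(-48/pi) = -12/pi.

-12/pi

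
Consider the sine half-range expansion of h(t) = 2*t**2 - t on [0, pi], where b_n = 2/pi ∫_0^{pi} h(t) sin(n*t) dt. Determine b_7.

2*(-49*pi - 8 + 98*pi**2)/(343*pi)

b_7 = 2/pi ∫_0^{pi} (2*t**2 - t) sin(7*t) dt.
Integrating by parts twice (tabular method), an antiderivative of (2*t**2 - t) sin(7*t) is -2*t**2*cos(7*t)/7 + 4*t*sin(7*t)/49 + t*cos(7*t)/7 - sin(7*t)/49 + 4*cos(7*t)/343; evaluating from 0 to pi: ∫_{0}^{pi} (2*t**2 - t) sin(7*t) dt = (-pi/7 - 4/343 + 2*pi**2/7) - (4/343) = -pi/7 - 8/343 + 2*pi**2/7.
Hence b_7 = (2/pi)·(-pi/7 - 8/343 + 2*pi**2/7) = 2*(-49*pi - 8 + 98*pi**2)/(343*pi).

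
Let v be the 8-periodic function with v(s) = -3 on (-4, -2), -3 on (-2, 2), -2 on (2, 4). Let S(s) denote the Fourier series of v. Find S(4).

-5/2

At s = 4 the one-sided limits are v(4^-) = -2 and v(4^+) = -3.
By Dirichlet's theorem the series converges to their average, [(-2) + (-3)]/2 = -5/2.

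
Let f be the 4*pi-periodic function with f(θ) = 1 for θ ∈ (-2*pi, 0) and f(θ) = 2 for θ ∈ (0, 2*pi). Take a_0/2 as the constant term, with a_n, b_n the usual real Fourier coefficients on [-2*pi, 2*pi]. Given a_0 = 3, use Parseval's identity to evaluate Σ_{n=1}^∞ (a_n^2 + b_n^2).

Parseval: a_0^2/2 + Σ_{n≥1} (a_n^2+b_n^2) = (1/(2*pi)) ∫_{-2*pi}^{2*pi} f(θ)^2 dθ = 5.
Subtract a_0^2/2 = 9/2: Σ (a_n^2+b_n^2) = 1/2.

1/2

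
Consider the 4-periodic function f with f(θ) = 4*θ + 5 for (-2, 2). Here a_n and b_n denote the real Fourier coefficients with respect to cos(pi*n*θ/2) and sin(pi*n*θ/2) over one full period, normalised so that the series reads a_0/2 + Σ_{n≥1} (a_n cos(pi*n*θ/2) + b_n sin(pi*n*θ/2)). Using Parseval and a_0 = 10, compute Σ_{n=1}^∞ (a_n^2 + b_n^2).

128/3

Parseval: a_0^2/2 + Σ_{n≥1} (a_n^2+b_n^2) = 1/2 ∫_{-2}^{2} f(θ)^2 dθ = 278/3.
Subtract a_0^2/2 = 50: Σ (a_n^2+b_n^2) = 128/3.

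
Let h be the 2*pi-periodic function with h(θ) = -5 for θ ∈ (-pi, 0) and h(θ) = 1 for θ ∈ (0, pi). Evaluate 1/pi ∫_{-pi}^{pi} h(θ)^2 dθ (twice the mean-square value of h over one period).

1/pi ∫_{-pi}^{pi} h(θ)^2 dθ = 1/pi · (26*pi) = 26.

26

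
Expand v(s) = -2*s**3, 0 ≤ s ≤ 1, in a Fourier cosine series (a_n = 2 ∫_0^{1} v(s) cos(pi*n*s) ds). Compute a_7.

a_7 = 2 ∫_0^{1} (-2*s**3) cos(7*pi*s) ds.
Integrating by parts three times (tabular method), an antiderivative of (-2*s**3) cos(7*pi*s) is -2*s**3*sin(7*pi*s)/(7*pi) - 6*s**2*cos(7*pi*s)/(49*pi**2) + 12*s*sin(7*pi*s)/(343*pi**3) + 12*cos(7*pi*s)/(2401*pi**4); evaluating from 0 to 1: ∫_{0}^{1} (-2*s**3) cos(7*pi*s) ds = (6*(-2 + 49*pi**2)/(2401*pi**4)) - (12/(2401*pi**4)) = 6*(-4 + 49*pi**2)/(2401*pi**4).
Hence a_7 = 2·(6*(-4 + 49*pi**2)/(2401*pi**4)) = 12*(-4 + 49*pi**2)/(2401*pi**4).

12*(-4 + 49*pi**2)/(2401*pi**4)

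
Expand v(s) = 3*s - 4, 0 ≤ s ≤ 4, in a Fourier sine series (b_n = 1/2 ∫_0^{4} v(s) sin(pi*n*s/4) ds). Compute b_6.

b_6 = 1/2 ∫_0^{4} (3*s - 4) sin(3*pi*s/2) ds.
Integrating by parts (boundary term plus one more integral), an antiderivative of (3*s - 4) sin(3*pi*s/2) is -2*s*cos(3*pi*s/2)/pi + 4*sin(3*pi*s/2)/(3*pi**2) + 8*cos(3*pi*s/2)/(3*pi); evaluating from 0 to 4: ∫_{0}^{4} (3*s - 4) sin(3*pi*s/2) ds = (-16/(3*pi)) - (8/(3*pi)) = -8/pi.
Hence b_6 = (1/2)·(-8/pi) = -4/pi.

-4/pi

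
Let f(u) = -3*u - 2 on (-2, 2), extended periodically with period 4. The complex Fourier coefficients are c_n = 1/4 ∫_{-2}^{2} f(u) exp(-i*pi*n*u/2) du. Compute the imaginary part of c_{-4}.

Since f is real-valued, Im(c_{-4}) = -1/4 ∫_{-2}^{2} f(u) sin(-2*pi*u) du = b_{4}/2.
Integrating by parts (boundary term plus one more integral), an antiderivative of (-3*u - 2) sin(-2*pi*u) is -3*u*cos(2*pi*u)/(2*pi) + 3*sin(2*pi*u)/(4*pi**2) - cos(2*pi*u)/pi; evaluating from -2 to 2: ∫_{-2}^{2} (-3*u - 2) sin(-2*pi*u) du = (-4/pi) - (2/pi) = -6/pi.
Hence Im(c_{-4}) = (-1/4)·(-6/pi) = 3/(2*pi).

3/(2*pi)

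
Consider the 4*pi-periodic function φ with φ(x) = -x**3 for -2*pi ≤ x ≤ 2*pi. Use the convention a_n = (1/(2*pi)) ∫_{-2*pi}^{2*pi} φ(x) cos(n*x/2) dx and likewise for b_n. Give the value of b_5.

b_5 = (1/(2*pi)) ∫_{-2*pi}^{2*pi} φ(x) sin(5*x/2) dx.
φ is odd and sin(5*x/2) is odd, so the integrand is even and b_5 = 1/pi ∫_0^{2*pi} φ(x) sin(5*x/2) dx.
Integrating by parts three times (tabular method), an antiderivative of (-x**3) sin(5*x/2) is 2*x**3*cos(5*x/2)/5 - 12*x**2*sin(5*x/2)/25 - 48*x*cos(5*x/2)/125 + 96*sin(5*x/2)/625; evaluating from 0 to 2*pi: ∫_{0}^{2*pi} (-x**3) sin(5*x/2) dx = (16*pi*(6 - 25*pi**2)/125) - (0) = 16*pi*(6 - 25*pi**2)/125.
Hence b_5 = (1/pi)·(16*pi*(6 - 25*pi**2)/125) = 96/125 - 16*pi**2/5.

96/125 - 16*pi**2/5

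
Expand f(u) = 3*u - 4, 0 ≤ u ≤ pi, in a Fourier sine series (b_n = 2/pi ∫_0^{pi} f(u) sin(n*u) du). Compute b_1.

6 - 16/pi

b_1 = 2/pi ∫_0^{pi} (3*u - 4) sin(u) du.
Integrating by parts (boundary term plus one more integral), an antiderivative of (3*u - 4) sin(u) is -3*u*cos(u) + 3*sin(u) + 4*cos(u); evaluating from 0 to pi: ∫_{0}^{pi} (3*u - 4) sin(u) du = (-4 + 3*pi) - (4) = -8 + 3*pi.
Hence b_1 = (2/pi)·(-8 + 3*pi) = 6 - 16/pi.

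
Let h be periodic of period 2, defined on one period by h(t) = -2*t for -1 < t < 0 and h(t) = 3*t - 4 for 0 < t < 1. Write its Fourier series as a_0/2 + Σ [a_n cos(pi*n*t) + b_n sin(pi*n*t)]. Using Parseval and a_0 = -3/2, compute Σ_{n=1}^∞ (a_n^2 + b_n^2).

Parseval: a_0^2/2 + Σ_{n≥1} (a_n^2+b_n^2) = ∫_{-1}^{1} h(t)^2 dt = 25/3.
Subtract a_0^2/2 = 9/8: Σ (a_n^2+b_n^2) = 173/24.

173/24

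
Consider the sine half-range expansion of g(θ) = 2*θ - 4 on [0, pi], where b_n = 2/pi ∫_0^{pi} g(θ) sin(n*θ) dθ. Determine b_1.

4 - 16/pi

b_1 = 2/pi ∫_0^{pi} (2*θ - 4) sin(θ) dθ.
Integrating by parts (boundary term plus one more integral), an antiderivative of (2*θ - 4) sin(θ) is -2*θ*cos(θ) + 2*sin(θ) + 4*cos(θ); evaluating from 0 to pi: ∫_{0}^{pi} (2*θ - 4) sin(θ) dθ = (-4 + 2*pi) - (4) = -8 + 2*pi.
Hence b_1 = (2/pi)·(-8 + 2*pi) = 4 - 16/pi.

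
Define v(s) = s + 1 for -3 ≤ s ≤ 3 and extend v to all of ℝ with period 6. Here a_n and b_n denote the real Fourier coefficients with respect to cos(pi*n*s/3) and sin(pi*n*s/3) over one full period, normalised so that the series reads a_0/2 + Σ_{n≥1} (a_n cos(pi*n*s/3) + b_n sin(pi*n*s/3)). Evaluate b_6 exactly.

-1/pi

b_6 = 1/3 ∫_{-3}^{3} v(s) sin(2*pi*s) ds.
Integrating by parts (boundary term plus one more integral), an antiderivative of (s + 1) sin(2*pi*s) is -s*cos(2*pi*s)/(2*pi) + sin(2*pi*s)/(4*pi**2) - cos(2*pi*s)/(2*pi); evaluating from -3 to 3: ∫_{-3}^{3} (s + 1) sin(2*pi*s) ds = (-2/pi) - (1/pi) = -3/pi.
Hence b_6 = (1/3)·(-3/pi) = -1/pi.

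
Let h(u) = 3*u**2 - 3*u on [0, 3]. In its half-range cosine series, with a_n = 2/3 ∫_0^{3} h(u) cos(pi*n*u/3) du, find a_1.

a_1 = 2/3 ∫_0^{3} (3*u**2 - 3*u) cos(pi*u/3) du.
Integrating by parts twice (tabular method), an antiderivative of (3*u**2 - 3*u) cos(pi*u/3) is 9*u**2*sin(pi*u/3)/pi - 9*u*sin(pi*u/3)/pi + 54*u*cos(pi*u/3)/pi**2 - 162*sin(pi*u/3)/pi**3 - 27*cos(pi*u/3)/pi**2; evaluating from 0 to 3: ∫_{0}^{3} (3*u**2 - 3*u) cos(pi*u/3) du = (-135/pi**2) - (-27/pi**2) = -108/pi**2.
Hence a_1 = (2/3)·(-108/pi**2) = -72/pi**2.

-72/pi**2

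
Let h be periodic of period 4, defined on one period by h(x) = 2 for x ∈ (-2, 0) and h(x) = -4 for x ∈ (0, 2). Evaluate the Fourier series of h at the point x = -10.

-1

x = -10 differs from x = -2 by -2 full period(s), and the series is 4-periodic.
At x = -2 the one-sided limits are h(-2^-) = -4 and h(-2^+) = 2.
By Dirichlet's theorem the series converges to their average, [(-4) + (2)]/2 = -1.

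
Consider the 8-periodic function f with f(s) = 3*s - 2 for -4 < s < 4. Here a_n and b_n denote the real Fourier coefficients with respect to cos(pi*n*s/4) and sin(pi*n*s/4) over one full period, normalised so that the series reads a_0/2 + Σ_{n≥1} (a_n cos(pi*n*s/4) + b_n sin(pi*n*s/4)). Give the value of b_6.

b_6 = 1/4 ∫_{-4}^{4} f(s) sin(3*pi*s/2) ds.
Integrating by parts (boundary term plus one more integral), an antiderivative of (3*s - 2) sin(3*pi*s/2) is -2*s*cos(3*pi*s/2)/pi + 4*sin(3*pi*s/2)/(3*pi**2) + 4*cos(3*pi*s/2)/(3*pi); evaluating from -4 to 4: ∫_{-4}^{4} (3*s - 2) sin(3*pi*s/2) ds = (-20/(3*pi)) - (28/(3*pi)) = -16/pi.
Hence b_6 = (1/4)·(-16/pi) = -4/pi.

-4/pi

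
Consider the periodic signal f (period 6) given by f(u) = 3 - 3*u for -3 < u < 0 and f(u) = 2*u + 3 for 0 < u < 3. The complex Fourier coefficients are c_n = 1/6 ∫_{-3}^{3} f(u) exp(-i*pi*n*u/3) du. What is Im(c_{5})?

Since f is real-valued, Im(c_{5}) = -1/6 ∫_{-3}^{3} f(u) sin(5*pi*u/3) du = -b_{5}/2.
Split the integral at the breakpoints.
Integrating by parts (boundary term plus one more integral), an antiderivative of (3 - 3*u) sin(5*pi*u/3) is 9*u*cos(5*pi*u/3)/(5*pi) - 27*sin(5*pi*u/3)/(25*pi**2) - 9*cos(5*pi*u/3)/(5*pi); evaluating from -3 to 0: ∫_{-3}^{0} (3 - 3*u) sin(5*pi*u/3) du = (-9/(5*pi)) - (36/(5*pi)) = -9/pi.
Integrating by parts (boundary term plus one more integral), an antiderivative of (2*u + 3) sin(5*pi*u/3) is -6*u*cos(5*pi*u/3)/(5*pi) + 18*sin(5*pi*u/3)/(25*pi**2) - 9*cos(5*pi*u/3)/(5*pi); evaluating from 0 to 3: ∫_{0}^{3} (2*u + 3) sin(5*pi*u/3) du = (27/(5*pi)) - (-9/(5*pi)) = 36/(5*pi).
So ∫_{-3}^{3} f(u) sin(5*pi*u/3) du = -9/(5*pi).
Hence Im(c_{5}) = (-1/6)·(-9/(5*pi)) = 3/(10*pi).

3/(10*pi)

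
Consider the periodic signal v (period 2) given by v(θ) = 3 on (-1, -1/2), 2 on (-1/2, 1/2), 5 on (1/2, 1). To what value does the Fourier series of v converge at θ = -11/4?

3

θ = -11/4 differs from θ = -3/4 by -1 full period(s), and the series is 2-periodic.
v is continuous at θ = -3/4 with value 3, so the series converges to 3 there.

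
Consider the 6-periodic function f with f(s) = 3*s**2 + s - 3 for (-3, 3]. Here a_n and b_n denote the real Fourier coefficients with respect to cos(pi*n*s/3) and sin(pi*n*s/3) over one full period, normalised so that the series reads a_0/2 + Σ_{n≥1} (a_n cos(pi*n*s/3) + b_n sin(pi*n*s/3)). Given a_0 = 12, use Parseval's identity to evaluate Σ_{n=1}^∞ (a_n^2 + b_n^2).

Parseval: a_0^2/2 + Σ_{n≥1} (a_n^2+b_n^2) = 1/3 ∫_{-3}^{3} f(s)^2 ds = 1038/5.
Subtract a_0^2/2 = 72: Σ (a_n^2+b_n^2) = 678/5.

678/5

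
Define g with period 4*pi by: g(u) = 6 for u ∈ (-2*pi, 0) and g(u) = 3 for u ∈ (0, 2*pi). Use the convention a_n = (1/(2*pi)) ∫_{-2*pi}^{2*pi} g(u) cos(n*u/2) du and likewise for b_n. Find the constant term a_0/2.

a_0 = (1/(2*pi)) ∫_{-2*pi}^{2*pi} g(u) du = (1/(2*pi)) · (18*pi) = 9.
So the constant term a_0/2 = 9/2.

9/2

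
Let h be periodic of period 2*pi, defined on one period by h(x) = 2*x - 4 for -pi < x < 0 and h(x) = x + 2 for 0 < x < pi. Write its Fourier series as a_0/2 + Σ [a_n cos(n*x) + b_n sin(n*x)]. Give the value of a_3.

2/(9*pi)

a_3 = 1/pi ∫_{-pi}^{pi} h(x) cos(3*x) dx.
Split the integral at the breakpoints.
Integrating by parts (boundary term plus one more integral), an antiderivative of (2*x - 4) cos(3*x) is 2*x*sin(3*x)/3 - 4*sin(3*x)/3 + 2*cos(3*x)/9; evaluating from -pi to 0: ∫_{-pi}^{0} (2*x - 4) cos(3*x) dx = (2/9) - (-2/9) = 4/9.
Integrating by parts (boundary term plus one more integral), an antiderivative of (x + 2) cos(3*x) is x*sin(3*x)/3 + 2*sin(3*x)/3 + cos(3*x)/9; evaluating from 0 to pi: ∫_{0}^{pi} (x + 2) cos(3*x) dx = (-1/9) - (1/9) = -2/9.
Summing the pieces and multiplying by (1/pi) gives a_3 = 2/(9*pi).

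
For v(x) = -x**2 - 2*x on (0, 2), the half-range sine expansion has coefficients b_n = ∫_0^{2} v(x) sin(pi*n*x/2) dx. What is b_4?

4/pi

b_4 = ∫_0^{2} (-x**2 - 2*x) sin(2*pi*x) dx.
Integrating by parts twice (tabular method), an antiderivative of (-x**2 - 2*x) sin(2*pi*x) is x**2*cos(2*pi*x)/(2*pi) - x*sin(2*pi*x)/(2*pi**2) + x*cos(2*pi*x)/pi - sin(2*pi*x)/(2*pi**2) - cos(2*pi*x)/(4*pi**3); evaluating from 0 to 2: ∫_{0}^{2} (-x**2 - 2*x) sin(2*pi*x) dx = (-1/(4*pi**3) + 4/pi) - (-1/(4*pi**3)) = 4/pi.
Hence b_4 = 4/pi.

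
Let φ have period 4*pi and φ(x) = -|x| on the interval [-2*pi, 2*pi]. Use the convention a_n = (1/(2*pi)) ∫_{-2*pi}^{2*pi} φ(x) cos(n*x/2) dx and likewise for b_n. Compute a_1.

8/pi

a_1 = (1/(2*pi)) ∫_{-2*pi}^{2*pi} φ(x) cos(x/2) dx.
φ is even and cos(x/2) is even, so the integrand is even and a_1 = 1/pi ∫_0^{2*pi} φ(x) cos(x/2) dx.
Integrating by parts (boundary term plus one more integral), an antiderivative of (-x) cos(x/2) is -2*x*sin(x/2) - 4*cos(x/2); evaluating from 0 to 2*pi: ∫_{0}^{2*pi} (-x) cos(x/2) dx = (4) - (-4) = 8.
Hence a_1 = (1/pi)·(8) = 8/pi.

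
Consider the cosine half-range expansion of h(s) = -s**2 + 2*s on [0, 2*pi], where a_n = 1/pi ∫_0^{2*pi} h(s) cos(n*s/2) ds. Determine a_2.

a_2 = 1/pi ∫_0^{2*pi} (-s**2 + 2*s) cos(s) ds.
Integrating by parts twice (tabular method), an antiderivative of (-s**2 + 2*s) cos(s) is -s**2*sin(s) + 2*s*sin(s) - 2*s*cos(s) + 2*sin(s) + 2*cos(s); evaluating from 0 to 2*pi: ∫_{0}^{2*pi} (-s**2 + 2*s) cos(s) ds = (2 - 4*pi) - (2) = -4*pi.
Hence a_2 = (1/pi)·(-4*pi) = -4.

-4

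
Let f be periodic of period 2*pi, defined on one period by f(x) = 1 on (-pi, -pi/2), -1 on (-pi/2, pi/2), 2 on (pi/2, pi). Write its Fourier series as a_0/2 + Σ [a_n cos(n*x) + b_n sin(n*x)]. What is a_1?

-5/pi

a_1 = 1/pi ∫_{-pi}^{pi} f(x) cos(x) dx.
Split the integral at the breakpoints.
Directly, an antiderivative of (1) cos(x) is sin(x); evaluating from -pi to -pi/2: ∫_{-pi}^{-pi/2} (1) cos(x) dx = (-1) - (0) = -1.
Directly, an antiderivative of (-1) cos(x) is -sin(x); evaluating from -pi/2 to pi/2: ∫_{-pi/2}^{pi/2} (-1) cos(x) dx = (-1) - (1) = -2.
Directly, an antiderivative of (2) cos(x) is 2*sin(x); evaluating from pi/2 to pi: ∫_{pi/2}^{pi} (2) cos(x) dx = (0) - (2) = -2.
Summing the pieces and multiplying by (1/pi) gives a_1 = -5/pi.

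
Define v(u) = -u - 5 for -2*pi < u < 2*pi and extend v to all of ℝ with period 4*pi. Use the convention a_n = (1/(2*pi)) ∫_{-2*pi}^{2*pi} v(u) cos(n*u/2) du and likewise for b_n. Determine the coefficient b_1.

-4

b_1 = (1/(2*pi)) ∫_{-2*pi}^{2*pi} v(u) sin(u/2) du.
Integrating by parts (boundary term plus one more integral), an antiderivative of (-u - 5) sin(u/2) is 2*u*cos(u/2) - 4*sin(u/2) + 10*cos(u/2); evaluating from -2*pi to 2*pi: ∫_{-2*pi}^{2*pi} (-u - 5) sin(u/2) du = (-4*pi - 10) - (-10 + 4*pi) = -8*pi.
Hence b_1 = (1/(2*pi))·(-8*pi) = -4.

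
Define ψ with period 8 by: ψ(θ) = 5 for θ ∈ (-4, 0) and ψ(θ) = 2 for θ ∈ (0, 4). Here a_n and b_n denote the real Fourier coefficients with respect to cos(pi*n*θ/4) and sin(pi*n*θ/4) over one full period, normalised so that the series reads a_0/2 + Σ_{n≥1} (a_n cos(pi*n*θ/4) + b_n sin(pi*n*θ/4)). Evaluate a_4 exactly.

0

a_4 = 1/4 ∫_{-4}^{4} ψ(θ) cos(pi*θ) dθ.
Split the integral at the breakpoints.
Directly, an antiderivative of (5) cos(pi*θ) is 5*sin(pi*θ)/pi; evaluating from -4 to 0: ∫_{-4}^{0} (5) cos(pi*θ) dθ = (0) - (0) = 0.
Directly, an antiderivative of (2) cos(pi*θ) is 2*sin(pi*θ)/pi; evaluating from 0 to 4: ∫_{0}^{4} (2) cos(pi*θ) dθ = (0) - (0) = 0.
Summing the pieces and multiplying by (1/4) gives a_4 = 0.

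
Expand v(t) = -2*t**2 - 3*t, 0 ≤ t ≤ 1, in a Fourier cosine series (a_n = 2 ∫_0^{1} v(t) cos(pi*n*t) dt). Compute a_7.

a_7 = 2 ∫_0^{1} (-2*t**2 - 3*t) cos(7*pi*t) dt.
Integrating by parts twice (tabular method), an antiderivative of (-2*t**2 - 3*t) cos(7*pi*t) is -2*t**2*sin(7*pi*t)/(7*pi) - 3*t*sin(7*pi*t)/(7*pi) - 4*t*cos(7*pi*t)/(49*pi**2) + 4*sin(7*pi*t)/(343*pi**3) - 3*cos(7*pi*t)/(49*pi**2); evaluating from 0 to 1: ∫_{0}^{1} (-2*t**2 - 3*t) cos(7*pi*t) dt = (1/(7*pi**2)) - (-3/(49*pi**2)) = 10/(49*pi**2).
Hence a_7 = 2·(10/(49*pi**2)) = 20/(49*pi**2).

20/(49*pi**2)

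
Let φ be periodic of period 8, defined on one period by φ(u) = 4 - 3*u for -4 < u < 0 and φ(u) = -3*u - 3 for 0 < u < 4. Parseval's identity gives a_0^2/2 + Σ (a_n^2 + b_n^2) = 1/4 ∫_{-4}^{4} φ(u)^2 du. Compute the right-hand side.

205

1/4 ∫_{-4}^{4} φ(u)^2 du = 1/4 · (820) = 205.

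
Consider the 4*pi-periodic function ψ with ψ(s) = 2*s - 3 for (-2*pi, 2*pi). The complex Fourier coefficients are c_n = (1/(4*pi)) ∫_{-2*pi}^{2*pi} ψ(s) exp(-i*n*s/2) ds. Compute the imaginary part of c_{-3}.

Since ψ is real-valued, Im(c_{-3}) = -(1/(4*pi)) ∫_{-2*pi}^{2*pi} ψ(s) sin(-3*s/2) ds = b_{3}/2.
Integrating by parts (boundary term plus one more integral), an antiderivative of (2*s - 3) sin(-3*s/2) is 4*s*cos(3*s/2)/3 - 8*sin(3*s/2)/9 - 2*cos(3*s/2); evaluating from -2*pi to 2*pi: ∫_{-2*pi}^{2*pi} (2*s - 3) sin(-3*s/2) ds = (2 - 8*pi/3) - (2 + 8*pi/3) = -16*pi/3.
Hence Im(c_{-3}) = (-1/(4*pi))·(-16*pi/3) = 4/3.

4/3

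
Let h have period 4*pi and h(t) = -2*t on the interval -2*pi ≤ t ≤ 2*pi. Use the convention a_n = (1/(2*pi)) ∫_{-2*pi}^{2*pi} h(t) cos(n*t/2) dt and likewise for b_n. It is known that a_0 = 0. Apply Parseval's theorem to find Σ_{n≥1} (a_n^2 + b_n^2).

Parseval: a_0^2/2 + Σ_{n≥1} (a_n^2+b_n^2) = (1/(2*pi)) ∫_{-2*pi}^{2*pi} h(t)^2 dt = 32*pi**2/3.
Subtract a_0^2/2 = 0: Σ (a_n^2+b_n^2) = 32*pi**2/3.

32*pi**2/3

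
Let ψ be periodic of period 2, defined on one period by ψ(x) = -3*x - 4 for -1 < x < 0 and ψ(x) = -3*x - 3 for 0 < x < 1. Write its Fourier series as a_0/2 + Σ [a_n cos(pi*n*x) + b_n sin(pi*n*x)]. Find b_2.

3/pi

b_2 = ∫_{-1}^{1} ψ(x) sin(2*pi*x) dx.
Split the integral at the breakpoints.
Integrating by parts (boundary term plus one more integral), an antiderivative of (-3*x - 4) sin(2*pi*x) is 3*x*cos(2*pi*x)/(2*pi) - 3*sin(2*pi*x)/(4*pi**2) + 2*cos(2*pi*x)/pi; evaluating from -1 to 0: ∫_{-1}^{0} (-3*x - 4) sin(2*pi*x) dx = (2/pi) - (1/(2*pi)) = 3/(2*pi).
Integrating by parts (boundary term plus one more integral), an antiderivative of (-3*x - 3) sin(2*pi*x) is 3*x*cos(2*pi*x)/(2*pi) - 3*sin(2*pi*x)/(4*pi**2) + 3*cos(2*pi*x)/(2*pi); evaluating from 0 to 1: ∫_{0}^{1} (-3*x - 3) sin(2*pi*x) dx = (3/pi) - (3/(2*pi)) = 3/(2*pi).
Summing the pieces gives b_2 = 3/pi.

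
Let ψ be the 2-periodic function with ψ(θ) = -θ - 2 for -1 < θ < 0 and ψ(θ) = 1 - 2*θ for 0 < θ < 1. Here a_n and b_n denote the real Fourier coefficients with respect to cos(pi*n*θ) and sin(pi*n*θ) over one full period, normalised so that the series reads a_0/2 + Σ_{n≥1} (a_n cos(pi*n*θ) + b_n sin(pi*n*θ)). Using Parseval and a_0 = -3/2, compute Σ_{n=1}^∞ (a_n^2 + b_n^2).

Parseval: a_0^2/2 + Σ_{n≥1} (a_n^2+b_n^2) = ∫_{-1}^{1} ψ(θ)^2 dθ = 8/3.
Subtract a_0^2/2 = 9/8: Σ (a_n^2+b_n^2) = 37/24.

37/24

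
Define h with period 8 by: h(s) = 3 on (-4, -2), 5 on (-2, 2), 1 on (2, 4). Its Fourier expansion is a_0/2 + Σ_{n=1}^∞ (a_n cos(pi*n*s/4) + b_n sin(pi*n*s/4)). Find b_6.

b_6 = 1/4 ∫_{-4}^{4} h(s) sin(3*pi*s/2) ds.
Split the integral at the breakpoints.
Directly, an antiderivative of (3) sin(3*pi*s/2) is -2*cos(3*pi*s/2)/pi; evaluating from -4 to -2: ∫_{-4}^{-2} (3) sin(3*pi*s/2) ds = (2/pi) - (-2/pi) = 4/pi.
Directly, an antiderivative of (5) sin(3*pi*s/2) is -10*cos(3*pi*s/2)/(3*pi); evaluating from -2 to 2: ∫_{-2}^{2} (5) sin(3*pi*s/2) ds = (10/(3*pi)) - (10/(3*pi)) = 0.
Directly, an antiderivative of (1) sin(3*pi*s/2) is -2*cos(3*pi*s/2)/(3*pi); evaluating from 2 to 4: ∫_{2}^{4} (1) sin(3*pi*s/2) ds = (-2/(3*pi)) - (2/(3*pi)) = -4/(3*pi).
Summing the pieces and multiplying by (1/4) gives b_6 = 2/(3*pi).

2/(3*pi)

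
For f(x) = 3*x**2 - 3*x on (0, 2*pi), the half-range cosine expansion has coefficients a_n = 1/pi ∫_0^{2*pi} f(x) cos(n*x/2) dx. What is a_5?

24*(1 - 2*pi)/(25*pi)

a_5 = 1/pi ∫_0^{2*pi} (3*x**2 - 3*x) cos(5*x/2) dx.
Integrating by parts twice (tabular method), an antiderivative of (3*x**2 - 3*x) cos(5*x/2) is 6*x**2*sin(5*x/2)/5 - 6*x*sin(5*x/2)/5 + 24*x*cos(5*x/2)/25 - 48*sin(5*x/2)/125 - 12*cos(5*x/2)/25; evaluating from 0 to 2*pi: ∫_{0}^{2*pi} (3*x**2 - 3*x) cos(5*x/2) dx = (12/25 - 48*pi/25) - (-12/25) = 24/25 - 48*pi/25.
Hence a_5 = (1/pi)·(24/25 - 48*pi/25) = 24*(1 - 2*pi)/(25*pi).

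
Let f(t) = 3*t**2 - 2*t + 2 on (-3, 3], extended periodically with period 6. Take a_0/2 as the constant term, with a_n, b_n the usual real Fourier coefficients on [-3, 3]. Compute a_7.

-108/(49*pi**2)

a_7 = 1/3 ∫_{-3}^{3} f(t) cos(7*pi*t/3) dt.
Integrating by parts twice (tabular method), an antiderivative of (3*t**2 - 2*t + 2) cos(7*pi*t/3) is 9*t**2*sin(7*pi*t/3)/(7*pi) - 6*t*sin(7*pi*t/3)/(7*pi) + 54*t*cos(7*pi*t/3)/(49*pi**2) - 162*sin(7*pi*t/3)/(343*pi**3) + 6*sin(7*pi*t/3)/(7*pi) - 18*cos(7*pi*t/3)/(49*pi**2); evaluating from -3 to 3: ∫_{-3}^{3} (3*t**2 - 2*t + 2) cos(7*pi*t/3) dt = (-144/(49*pi**2)) - (180/(49*pi**2)) = -324/(49*pi**2).
Hence a_7 = (1/3)·(-324/(49*pi**2)) = -108/(49*pi**2).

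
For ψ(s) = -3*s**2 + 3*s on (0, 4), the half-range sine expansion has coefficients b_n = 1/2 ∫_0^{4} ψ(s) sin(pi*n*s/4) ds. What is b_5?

b_5 = 1/2 ∫_0^{4} (-3*s**2 + 3*s) sin(5*pi*s/4) ds.
Integrating by parts twice (tabular method), an antiderivative of (-3*s**2 + 3*s) sin(5*pi*s/4) is 12*s**2*cos(5*pi*s/4)/(5*pi) - 96*s*sin(5*pi*s/4)/(25*pi**2) - 12*s*cos(5*pi*s/4)/(5*pi) + 48*sin(5*pi*s/4)/(25*pi**2) - 384*cos(5*pi*s/4)/(125*pi**3); evaluating from 0 to 4: ∫_{0}^{4} (-3*s**2 + 3*s) sin(5*pi*s/4) ds = (48*(8 - 75*pi**2)/(125*pi**3)) - (-384/(125*pi**3)) = 48*(16 - 75*pi**2)/(125*pi**3).
Hence b_5 = (1/2)·(48*(16 - 75*pi**2)/(125*pi**3)) = 24*(16 - 75*pi**2)/(125*pi**3).

24*(16 - 75*pi**2)/(125*pi**3)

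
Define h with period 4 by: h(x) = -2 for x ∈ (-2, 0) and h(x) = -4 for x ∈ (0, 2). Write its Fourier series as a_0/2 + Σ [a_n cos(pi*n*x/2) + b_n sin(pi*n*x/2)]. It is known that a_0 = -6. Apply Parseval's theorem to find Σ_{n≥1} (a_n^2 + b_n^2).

2

Parseval: a_0^2/2 + Σ_{n≥1} (a_n^2+b_n^2) = 1/2 ∫_{-2}^{2} h(x)^2 dx = 20.
Subtract a_0^2/2 = 18: Σ (a_n^2+b_n^2) = 2.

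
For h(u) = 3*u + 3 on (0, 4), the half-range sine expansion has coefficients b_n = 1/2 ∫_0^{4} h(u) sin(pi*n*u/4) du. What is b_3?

b_3 = 1/2 ∫_0^{4} (3*u + 3) sin(3*pi*u/4) du.
Integrating by parts (boundary term plus one more integral), an antiderivative of (3*u + 3) sin(3*pi*u/4) is -4*u*cos(3*pi*u/4)/pi + 16*sin(3*pi*u/4)/(3*pi**2) - 4*cos(3*pi*u/4)/pi; evaluating from 0 to 4: ∫_{0}^{4} (3*u + 3) sin(3*pi*u/4) du = (20/pi) - (-4/pi) = 24/pi.
Hence b_3 = (1/2)·(24/pi) = 12/pi.

12/pi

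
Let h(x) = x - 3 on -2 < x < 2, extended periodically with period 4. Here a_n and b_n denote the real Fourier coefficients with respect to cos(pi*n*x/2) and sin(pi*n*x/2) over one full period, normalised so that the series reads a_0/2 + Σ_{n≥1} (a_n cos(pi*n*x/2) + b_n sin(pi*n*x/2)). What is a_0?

-6

a_0 = 1/2 ∫_{-2}^{2} h(x) dx = 1/2 · (-12) = -6.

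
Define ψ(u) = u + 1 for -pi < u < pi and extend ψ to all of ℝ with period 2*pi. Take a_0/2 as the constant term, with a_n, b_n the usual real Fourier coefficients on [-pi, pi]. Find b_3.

2/3

b_3 = 1/pi ∫_{-pi}^{pi} ψ(u) sin(3*u) du.
Integrating by parts (boundary term plus one more integral), an antiderivative of (u + 1) sin(3*u) is -u*cos(3*u)/3 + sin(3*u)/9 - cos(3*u)/3; evaluating from -pi to pi: ∫_{-pi}^{pi} (u + 1) sin(3*u) du = (1/3 + pi/3) - (1/3 - pi/3) = 2*pi/3.
Hence b_3 = (1/pi)·(2*pi/3) = 2/3.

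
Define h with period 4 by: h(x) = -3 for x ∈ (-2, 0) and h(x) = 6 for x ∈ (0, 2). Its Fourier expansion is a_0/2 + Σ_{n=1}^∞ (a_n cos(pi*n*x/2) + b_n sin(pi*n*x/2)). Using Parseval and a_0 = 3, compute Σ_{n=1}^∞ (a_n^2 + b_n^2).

Parseval: a_0^2/2 + Σ_{n≥1} (a_n^2+b_n^2) = 1/2 ∫_{-2}^{2} h(x)^2 dx = 45.
Subtract a_0^2/2 = 9/2: Σ (a_n^2+b_n^2) = 81/2.

81/2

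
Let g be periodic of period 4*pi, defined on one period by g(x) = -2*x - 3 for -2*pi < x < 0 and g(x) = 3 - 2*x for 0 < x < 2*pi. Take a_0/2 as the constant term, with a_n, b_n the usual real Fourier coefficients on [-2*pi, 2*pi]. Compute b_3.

-8/3 + 4/pi

b_3 = (1/(2*pi)) ∫_{-2*pi}^{2*pi} g(x) sin(3*x/2) dx.
g is odd and sin(3*x/2) is odd, so the integrand is even and b_3 = 1/pi ∫_0^{2*pi} g(x) sin(3*x/2) dx.
Integrating by parts (boundary term plus one more integral), an antiderivative of (3 - 2*x) sin(3*x/2) is 4*x*cos(3*x/2)/3 - 8*sin(3*x/2)/9 - 2*cos(3*x/2); evaluating from 0 to 2*pi: ∫_{0}^{2*pi} (3 - 2*x) sin(3*x/2) dx = (2 - 8*pi/3) - (-2) = 4 - 8*pi/3.
Hence b_3 = (1/pi)·(4 - 8*pi/3) = -8/3 + 4/pi.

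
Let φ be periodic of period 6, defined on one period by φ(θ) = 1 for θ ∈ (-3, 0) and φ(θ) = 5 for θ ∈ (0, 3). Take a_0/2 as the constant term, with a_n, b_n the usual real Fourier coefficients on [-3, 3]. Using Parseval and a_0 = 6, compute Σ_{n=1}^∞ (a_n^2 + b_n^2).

Parseval: a_0^2/2 + Σ_{n≥1} (a_n^2+b_n^2) = 1/3 ∫_{-3}^{3} φ(θ)^2 dθ = 26.
Subtract a_0^2/2 = 18: Σ (a_n^2+b_n^2) = 8.

8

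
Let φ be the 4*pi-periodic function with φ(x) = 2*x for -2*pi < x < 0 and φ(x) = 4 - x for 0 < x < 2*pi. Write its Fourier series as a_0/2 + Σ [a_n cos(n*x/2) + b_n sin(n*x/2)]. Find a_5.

12/(25*pi)

a_5 = (1/(2*pi)) ∫_{-2*pi}^{2*pi} φ(x) cos(5*x/2) dx.
Split the integral at the breakpoints.
Integrating by parts (boundary term plus one more integral), an antiderivative of (2*x) cos(5*x/2) is 4*x*sin(5*x/2)/5 + 8*cos(5*x/2)/25; evaluating from -2*pi to 0: ∫_{-2*pi}^{0} (2*x) cos(5*x/2) dx = (8/25) - (-8/25) = 16/25.
Integrating by parts (boundary term plus one more integral), an antiderivative of (4 - x) cos(5*x/2) is -2*x*sin(5*x/2)/5 + 8*sin(5*x/2)/5 - 4*cos(5*x/2)/25; evaluating from 0 to 2*pi: ∫_{0}^{2*pi} (4 - x) cos(5*x/2) dx = (4/25) - (-4/25) = 8/25.
Summing the pieces and multiplying by (1/(2*pi)) gives a_5 = 12/(25*pi).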